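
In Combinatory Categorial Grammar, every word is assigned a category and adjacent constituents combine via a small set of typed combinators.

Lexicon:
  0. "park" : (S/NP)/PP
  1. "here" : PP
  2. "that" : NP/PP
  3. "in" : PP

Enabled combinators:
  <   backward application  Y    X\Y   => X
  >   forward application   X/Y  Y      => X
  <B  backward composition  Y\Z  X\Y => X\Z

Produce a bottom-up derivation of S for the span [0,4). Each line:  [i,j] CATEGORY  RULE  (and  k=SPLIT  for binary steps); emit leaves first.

[0,4] S   >
  [0,2] S/NP   >
    [0,1] "park" : (S/NP)/PP
    [1,2] "here" : PP
  [2,4] NP   >
    [2,3] "that" : NP/PP
    [3,4] "in" : PP

[0,1] (S/NP)/PP  lex  "park"
[1,2] PP  lex  "here"
[0,2] S/NP  >  k=1
[2,3] NP/PP  lex  "that"
[3,4] PP  lex  "in"
[2,4] NP  >  k=3
[0,4] S  >  k=2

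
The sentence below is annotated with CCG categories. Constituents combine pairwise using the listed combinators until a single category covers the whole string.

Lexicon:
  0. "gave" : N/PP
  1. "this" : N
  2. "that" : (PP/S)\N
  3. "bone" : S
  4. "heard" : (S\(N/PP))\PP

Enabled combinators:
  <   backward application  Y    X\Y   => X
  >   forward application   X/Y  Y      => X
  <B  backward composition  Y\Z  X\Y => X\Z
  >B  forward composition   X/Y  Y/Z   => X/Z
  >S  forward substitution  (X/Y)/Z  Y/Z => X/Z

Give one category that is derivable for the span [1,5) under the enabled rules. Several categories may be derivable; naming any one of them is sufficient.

S\(N/PP)

[0,5] S   <
  [0,1] "gave" : N/PP
  [1,5] S\(N/PP)   <
    [1,4] PP   >
      [1,3] PP/S   <
        [1,2] "this" : N
        [2,3] "that" : (PP/S)\N
      [3,4] "bone" : S
    [4,5] "heard" : (S\(N/PP))\PP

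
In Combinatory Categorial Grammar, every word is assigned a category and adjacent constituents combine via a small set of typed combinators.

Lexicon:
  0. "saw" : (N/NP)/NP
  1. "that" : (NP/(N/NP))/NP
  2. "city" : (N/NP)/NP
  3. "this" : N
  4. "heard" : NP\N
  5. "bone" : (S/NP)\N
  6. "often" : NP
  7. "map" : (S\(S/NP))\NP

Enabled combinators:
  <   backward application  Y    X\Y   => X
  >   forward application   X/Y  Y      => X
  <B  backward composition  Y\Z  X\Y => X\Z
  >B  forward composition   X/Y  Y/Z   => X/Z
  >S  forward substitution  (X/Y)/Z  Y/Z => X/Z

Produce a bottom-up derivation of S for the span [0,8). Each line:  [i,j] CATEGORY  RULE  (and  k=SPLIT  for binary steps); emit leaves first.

[0,8] S   <
  [0,6] S/NP   <
    [0,5] N   >
      [0,3] N/NP   >S
        [0,1] "saw" : (N/NP)/NP
        [1,3] NP/NP   >S
          [1,2] "that" : (NP/(N/NP))/NP
          [2,3] "city" : (N/NP)/NP
      [3,5] NP   <
        [3,4] "this" : N
        [4,5] "heard" : NP\N
    [5,6] "bone" : (S/NP)\N
  [6,8] S\(S/NP)   <
    [6,7] "often" : NP
    [7,8] "map" : (S\(S/NP))\NP

[0,1] (N/NP)/NP  lex  "saw"
[1,2] (NP/(N/NP))/NP  lex  "that"
[2,3] (N/NP)/NP  lex  "city"
[1,3] NP/NP  >S  k=2
[0,3] N/NP  >S  k=1
[3,4] N  lex  "this"
[4,5] NP\N  lex  "heard"
[3,5] NP  <  k=4
[0,5] N  >  k=3
[5,6] (S/NP)\N  lex  "bone"
[0,6] S/NP  <  k=5
[6,7] NP  lex  "often"
[7,8] (S\(S/NP))\NP  lex  "map"
[6,8] S\(S/NP)  <  k=7
[0,8] S  <  k=6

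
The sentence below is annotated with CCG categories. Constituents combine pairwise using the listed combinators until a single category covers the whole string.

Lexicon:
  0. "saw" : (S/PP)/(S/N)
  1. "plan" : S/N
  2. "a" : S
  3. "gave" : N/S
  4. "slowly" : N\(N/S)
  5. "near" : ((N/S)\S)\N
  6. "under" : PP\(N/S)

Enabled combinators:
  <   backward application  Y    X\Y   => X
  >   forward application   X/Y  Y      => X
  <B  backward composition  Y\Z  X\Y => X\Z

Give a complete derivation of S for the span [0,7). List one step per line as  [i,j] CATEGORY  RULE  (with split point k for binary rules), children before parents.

[0,7] S   >
  [0,2] S/PP   >
    [0,1] "saw" : (S/PP)/(S/N)
    [1,2] "plan" : S/N
  [2,7] PP   <
    [2,3] "a" : S
    [3,7] PP\S   <B
      [3,6] (N/S)\S   <
        [3,5] N   <
          [3,4] "gave" : N/S
          [4,5] "slowly" : N\(N/S)
        [5,6] "near" : ((N/S)\S)\N
      [6,7] "under" : PP\(N/S)

[0,1] (S/PP)/(S/N)  lex  "saw"
[1,2] S/N  lex  "plan"
[0,2] S/PP  >  k=1
[2,3] S  lex  "a"
[3,4] N/S  lex  "gave"
[4,5] N\(N/S)  lex  "slowly"
[3,5] N  <  k=4
[5,6] ((N/S)\S)\N  lex  "near"
[3,6] (N/S)\S  <  k=5
[6,7] PP\(N/S)  lex  "under"
[3,7] PP\S  <B  k=6
[2,7] PP  <  k=3
[0,7] S  >  k=2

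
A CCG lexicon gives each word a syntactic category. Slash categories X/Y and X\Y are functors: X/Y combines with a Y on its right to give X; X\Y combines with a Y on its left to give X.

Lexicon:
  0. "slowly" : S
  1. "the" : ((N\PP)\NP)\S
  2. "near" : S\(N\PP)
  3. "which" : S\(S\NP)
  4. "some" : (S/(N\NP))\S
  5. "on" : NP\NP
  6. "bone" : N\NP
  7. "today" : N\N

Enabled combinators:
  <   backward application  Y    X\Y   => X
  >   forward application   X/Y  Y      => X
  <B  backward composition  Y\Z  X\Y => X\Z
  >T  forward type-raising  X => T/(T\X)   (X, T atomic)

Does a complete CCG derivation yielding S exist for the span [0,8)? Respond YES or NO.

[0,8] S   >
  [0,5] S/(N\NP)   <
    [0,4] S   <
      [0,3] S\NP   <B
        [0,2] (N\PP)\NP   <
          [0,1] "slowly" : S
          [1,2] "the" : ((N\PP)\NP)\S
        [2,3] "near" : S\(N\PP)
      [3,4] "which" : S\(S\NP)
    [4,5] "some" : (S/(N\NP))\S
  [5,8] N\NP   <B
    [5,6] "on" : NP\NP
    [6,8] N\NP   <B
      [6,7] "bone" : N\NP
      [7,8] "today" : N\N

YES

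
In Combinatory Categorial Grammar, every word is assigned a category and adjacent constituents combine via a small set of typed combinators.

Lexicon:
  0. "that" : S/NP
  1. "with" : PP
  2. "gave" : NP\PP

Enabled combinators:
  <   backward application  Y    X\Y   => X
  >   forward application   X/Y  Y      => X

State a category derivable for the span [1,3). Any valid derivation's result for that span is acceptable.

NP

[0,3] S   >
  [0,1] "that" : S/NP
  [1,3] NP   <
    [1,2] "with" : PP
    [2,3] "gave" : NP\PP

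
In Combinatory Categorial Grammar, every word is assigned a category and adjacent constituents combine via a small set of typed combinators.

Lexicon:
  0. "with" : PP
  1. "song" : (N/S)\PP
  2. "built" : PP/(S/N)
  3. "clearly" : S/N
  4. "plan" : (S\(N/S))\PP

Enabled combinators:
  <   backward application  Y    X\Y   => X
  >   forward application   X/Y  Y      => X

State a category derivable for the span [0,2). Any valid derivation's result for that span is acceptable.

N/S

[0,5] S   <
  [0,2] N/S   <
    [0,1] "with" : PP
    [1,2] "song" : (N/S)\PP
  [2,5] S\(N/S)   <
    [2,4] PP   >
      [2,3] "built" : PP/(S/N)
      [3,4] "clearly" : S/N
    [4,5] "plan" : (S\(N/S))\PP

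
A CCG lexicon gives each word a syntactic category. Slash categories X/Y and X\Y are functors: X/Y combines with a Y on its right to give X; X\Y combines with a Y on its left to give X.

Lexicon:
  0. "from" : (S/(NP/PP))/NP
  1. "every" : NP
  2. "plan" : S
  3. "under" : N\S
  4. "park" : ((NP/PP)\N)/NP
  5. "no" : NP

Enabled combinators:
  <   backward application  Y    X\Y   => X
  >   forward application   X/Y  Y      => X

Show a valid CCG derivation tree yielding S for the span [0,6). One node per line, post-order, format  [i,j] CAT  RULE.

[0,1] (S/(NP/PP))/NP  lex  "from"
[1,2] NP  lex  "every"
[0,2] S/(NP/PP)  >  k=1
[2,3] S  lex  "plan"
[3,4] N\S  lex  "under"
[2,4] N  <  k=3
[4,5] ((NP/PP)\N)/NP  lex  "park"
[5,6] NP  lex  "no"
[4,6] (NP/PP)\N  >  k=5
[2,6] NP/PP  <  k=4
[0,6] S  >  k=2

[0,6] S   >
  [0,2] S/(NP/PP)   >
    [0,1] "from" : (S/(NP/PP))/NP
    [1,2] "every" : NP
  [2,6] NP/PP   <
    [2,4] N   <
      [2,3] "plan" : S
      [3,4] "under" : N\S
    [4,6] (NP/PP)\N   >
      [4,5] "park" : ((NP/PP)\N)/NP
      [5,6] "no" : NP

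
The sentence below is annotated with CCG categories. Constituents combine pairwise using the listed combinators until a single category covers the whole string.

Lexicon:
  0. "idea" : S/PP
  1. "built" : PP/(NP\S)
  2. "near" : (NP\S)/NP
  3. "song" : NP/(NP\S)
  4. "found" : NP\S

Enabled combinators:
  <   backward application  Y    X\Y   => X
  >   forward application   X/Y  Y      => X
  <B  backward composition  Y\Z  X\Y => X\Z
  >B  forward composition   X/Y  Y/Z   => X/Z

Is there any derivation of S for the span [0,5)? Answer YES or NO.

[0,5] S   >
  [0,3] S/NP   >B
    [0,1] "idea" : S/PP
    [1,3] PP/NP   >B
      [1,2] "built" : PP/(NP\S)
      [2,3] "near" : (NP\S)/NP
  [3,5] NP   >
    [3,4] "song" : NP/(NP\S)
    [4,5] "found" : NP\S

YES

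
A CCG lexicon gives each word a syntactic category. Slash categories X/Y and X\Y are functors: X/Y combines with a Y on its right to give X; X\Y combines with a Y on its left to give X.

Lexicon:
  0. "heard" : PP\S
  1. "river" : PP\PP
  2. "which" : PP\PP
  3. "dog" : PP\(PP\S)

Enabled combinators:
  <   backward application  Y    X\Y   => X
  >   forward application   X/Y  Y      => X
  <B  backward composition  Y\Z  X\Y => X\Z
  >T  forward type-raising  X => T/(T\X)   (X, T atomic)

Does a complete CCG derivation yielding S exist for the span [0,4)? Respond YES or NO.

PP\S PP\PP PP\PP PP\(PP\S)
CKY chart[0,4] = {N/(N\PP), NP/(NP\PP), PP, PP/(PP\PP), S/(S\PP)}; S ∉ chart

NO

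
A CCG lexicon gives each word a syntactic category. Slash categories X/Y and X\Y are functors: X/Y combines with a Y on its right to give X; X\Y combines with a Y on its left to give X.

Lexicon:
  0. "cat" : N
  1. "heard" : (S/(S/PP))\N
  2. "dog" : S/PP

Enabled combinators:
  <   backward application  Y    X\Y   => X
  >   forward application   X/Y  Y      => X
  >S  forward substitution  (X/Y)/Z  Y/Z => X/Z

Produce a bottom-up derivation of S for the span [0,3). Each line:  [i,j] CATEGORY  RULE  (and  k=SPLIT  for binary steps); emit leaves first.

[0,3] S   >
  [0,2] S/(S/PP)   <
    [0,1] "cat" : N
    [1,2] "heard" : (S/(S/PP))\N
  [2,3] "dog" : S/PP

[0,1] N  lex  "cat"
[1,2] (S/(S/PP))\N  lex  "heard"
[0,2] S/(S/PP)  <  k=1
[2,3] S/PP  lex  "dog"
[0,3] S  >  k=2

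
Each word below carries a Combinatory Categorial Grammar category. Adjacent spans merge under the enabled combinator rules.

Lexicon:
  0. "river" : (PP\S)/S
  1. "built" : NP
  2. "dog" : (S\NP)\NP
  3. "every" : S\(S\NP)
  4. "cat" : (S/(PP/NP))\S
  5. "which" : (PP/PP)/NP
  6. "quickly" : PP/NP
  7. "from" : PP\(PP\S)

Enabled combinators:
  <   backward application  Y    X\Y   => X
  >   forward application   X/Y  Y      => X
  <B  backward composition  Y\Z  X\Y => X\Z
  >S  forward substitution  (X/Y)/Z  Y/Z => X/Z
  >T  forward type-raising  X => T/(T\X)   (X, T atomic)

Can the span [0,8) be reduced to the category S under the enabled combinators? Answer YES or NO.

NO

(PP\S)/S NP (S\NP)\NP S\(S\NP) (S/(PP/NP))\S (PP/PP)/NP PP/NP PP\(PP\S)
CKY chart[0,8] = {N/(N\PP), NP/(NP\PP), PP, PP/(PP\PP), S/(S\PP)}; S ∉ chart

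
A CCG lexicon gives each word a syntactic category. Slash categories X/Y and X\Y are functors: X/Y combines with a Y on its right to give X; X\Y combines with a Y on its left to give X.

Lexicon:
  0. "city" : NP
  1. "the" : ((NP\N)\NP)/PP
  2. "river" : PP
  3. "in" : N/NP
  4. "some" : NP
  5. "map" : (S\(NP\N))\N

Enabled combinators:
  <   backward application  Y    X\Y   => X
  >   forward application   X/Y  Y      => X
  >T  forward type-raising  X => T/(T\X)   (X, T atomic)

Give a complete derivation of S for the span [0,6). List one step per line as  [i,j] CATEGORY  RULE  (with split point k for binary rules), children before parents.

[0,6] S   <
  [0,3] NP\N   <
    [0,1] "city" : NP
    [1,3] (NP\N)\NP   >
      [1,2] "the" : ((NP\N)\NP)/PP
      [2,3] "river" : PP
  [3,6] S\(NP\N)   <
    [3,5] N   >
      [3,4] "in" : N/NP
      [4,5] "some" : NP
    [5,6] "map" : (S\(NP\N))\N

[0,1] NP  lex  "city"
[1,2] ((NP\N)\NP)/PP  lex  "the"
[2,3] PP  lex  "river"
[1,3] (NP\N)\NP  >  k=2
[0,3] NP\N  <  k=1
[3,4] N/NP  lex  "in"
[4,5] NP  lex  "some"
[3,5] N  >  k=4
[5,6] (S\(NP\N))\N  lex  "map"
[3,6] S\(NP\N)  <  k=5
[0,6] S  <  k=3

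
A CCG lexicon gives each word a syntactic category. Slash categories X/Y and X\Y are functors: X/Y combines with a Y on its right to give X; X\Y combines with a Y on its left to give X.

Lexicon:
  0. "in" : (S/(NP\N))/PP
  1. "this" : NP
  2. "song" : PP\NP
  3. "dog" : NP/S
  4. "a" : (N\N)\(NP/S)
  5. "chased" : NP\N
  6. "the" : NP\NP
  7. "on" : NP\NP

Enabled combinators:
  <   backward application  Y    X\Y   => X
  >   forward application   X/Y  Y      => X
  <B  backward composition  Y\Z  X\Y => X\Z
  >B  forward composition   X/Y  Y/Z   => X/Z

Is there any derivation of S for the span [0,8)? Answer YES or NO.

[0,8] S   >
  [0,3] S/(NP\N)   >
    [0,1] "in" : (S/(NP\N))/PP
    [1,3] PP   <
      [1,2] "this" : NP
      [2,3] "song" : PP\NP
  [3,8] NP\N   <B
    [3,7] NP\N   <B
      [3,5] N\N   <
        [3,4] "dog" : NP/S
        [4,5] "a" : (N\N)\(NP/S)
      [5,7] NP\N   <B
        [5,6] "chased" : NP\N
        [6,7] "the" : NP\NP
    [7,8] "on" : NP\NP

YES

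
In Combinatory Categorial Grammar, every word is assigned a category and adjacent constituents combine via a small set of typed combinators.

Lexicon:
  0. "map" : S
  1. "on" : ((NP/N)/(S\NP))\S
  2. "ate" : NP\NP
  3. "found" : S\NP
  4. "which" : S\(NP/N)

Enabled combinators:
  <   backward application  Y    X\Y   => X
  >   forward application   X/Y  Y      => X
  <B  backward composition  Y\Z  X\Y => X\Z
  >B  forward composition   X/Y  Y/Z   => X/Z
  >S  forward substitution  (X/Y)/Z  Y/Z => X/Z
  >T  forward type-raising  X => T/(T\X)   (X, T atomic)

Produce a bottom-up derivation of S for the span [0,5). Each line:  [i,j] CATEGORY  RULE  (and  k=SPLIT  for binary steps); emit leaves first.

[0,5] S   <
  [0,4] NP/N   >
    [0,2] (NP/N)/(S\NP)   <
      [0,1] "map" : S
      [1,2] "on" : ((NP/N)/(S\NP))\S
    [2,4] S\NP   <B
      [2,3] "ate" : NP\NP
      [3,4] "found" : S\NP
  [4,5] "which" : S\(NP/N)

[0,1] S  lex  "map"
[1,2] ((NP/N)/(S\NP))\S  lex  "on"
[0,2] (NP/N)/(S\NP)  <  k=1
[2,3] NP\NP  lex  "ate"
[3,4] S\NP  lex  "found"
[2,4] S\NP  <B  k=3
[0,4] NP/N  >  k=2
[4,5] S\(NP/N)  lex  "which"
[0,5] S  <  k=4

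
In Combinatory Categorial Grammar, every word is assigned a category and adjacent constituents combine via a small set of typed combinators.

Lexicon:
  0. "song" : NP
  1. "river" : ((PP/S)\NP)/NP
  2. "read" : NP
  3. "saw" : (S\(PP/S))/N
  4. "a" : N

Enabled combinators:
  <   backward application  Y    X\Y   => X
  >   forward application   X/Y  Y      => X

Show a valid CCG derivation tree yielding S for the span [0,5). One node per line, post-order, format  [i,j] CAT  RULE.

[0,1] NP  lex  "song"
[1,2] ((PP/S)\NP)/NP  lex  "river"
[2,3] NP  lex  "read"
[1,3] (PP/S)\NP  >  k=2
[0,3] PP/S  <  k=1
[3,4] (S\(PP/S))/N  lex  "saw"
[4,5] N  lex  "a"
[3,5] S\(PP/S)  >  k=4
[0,5] S  <  k=3

[0,5] S   <
  [0,3] PP/S   <
    [0,1] "song" : NP
    [1,3] (PP/S)\NP   >
      [1,2] "river" : ((PP/S)\NP)/NP
      [2,3] "read" : NP
  [3,5] S\(PP/S)   >
    [3,4] "saw" : (S\(PP/S))/N
    [4,5] "a" : N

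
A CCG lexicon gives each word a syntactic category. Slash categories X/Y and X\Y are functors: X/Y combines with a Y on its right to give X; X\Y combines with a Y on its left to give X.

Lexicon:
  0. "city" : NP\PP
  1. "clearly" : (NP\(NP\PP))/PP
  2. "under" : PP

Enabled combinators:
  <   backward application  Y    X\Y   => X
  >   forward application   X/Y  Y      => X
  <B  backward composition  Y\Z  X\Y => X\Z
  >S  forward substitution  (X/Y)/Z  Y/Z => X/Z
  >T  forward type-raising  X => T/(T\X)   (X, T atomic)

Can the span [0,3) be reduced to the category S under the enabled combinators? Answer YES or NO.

NP\PP (NP\(NP\PP))/PP PP
CKY chart[0,3] = {N/(N\NP), NP, NP/(NP\NP), PP/(PP\NP), S/(S\NP)}; S ∉ chart

NO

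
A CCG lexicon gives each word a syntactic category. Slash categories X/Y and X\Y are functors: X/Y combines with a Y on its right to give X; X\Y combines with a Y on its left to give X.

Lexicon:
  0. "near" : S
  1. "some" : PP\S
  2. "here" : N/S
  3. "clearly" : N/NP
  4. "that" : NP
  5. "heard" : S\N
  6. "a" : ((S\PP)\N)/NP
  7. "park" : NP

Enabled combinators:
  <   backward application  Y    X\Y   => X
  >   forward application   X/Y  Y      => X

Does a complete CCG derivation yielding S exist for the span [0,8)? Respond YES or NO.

[0,8] S   <
  [0,2] PP   <
    [0,1] "near" : S
    [1,2] "some" : PP\S
  [2,8] S\PP   <
    [2,6] N   >
      [2,3] "here" : N/S
      [3,6] S   <
        [3,5] N   >
          [3,4] "clearly" : N/NP
          [4,5] "that" : NP
        [5,6] "heard" : S\N
    [6,8] (S\PP)\N   >
      [6,7] "a" : ((S\PP)\N)/NP
      [7,8] "park" : NP

YES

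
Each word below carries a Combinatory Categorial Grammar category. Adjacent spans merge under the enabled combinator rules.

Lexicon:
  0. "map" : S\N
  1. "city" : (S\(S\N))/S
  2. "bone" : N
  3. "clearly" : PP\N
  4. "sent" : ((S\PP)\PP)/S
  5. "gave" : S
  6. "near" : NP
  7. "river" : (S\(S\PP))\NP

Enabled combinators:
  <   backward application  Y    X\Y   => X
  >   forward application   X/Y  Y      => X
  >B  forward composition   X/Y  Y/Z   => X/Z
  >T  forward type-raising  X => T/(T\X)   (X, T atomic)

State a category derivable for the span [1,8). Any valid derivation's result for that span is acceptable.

S\(S\N)

[0,8] S   <
  [0,1] "map" : S\N
  [1,8] S\(S\N)   >
    [1,2] "city" : (S\(S\N))/S
    [2,8] S   <
      [2,6] S\PP   <
        [2,4] PP   <
          [2,3] "bone" : N
          [3,4] "clearly" : PP\N
        [4,6] (S\PP)\PP   >
          [4,5] "sent" : ((S\PP)\PP)/S
          [5,6] "gave" : S
      [6,8] S\(S\PP)   <
        [6,7] "near" : NP
        [7,8] "river" : (S\(S\PP))\NP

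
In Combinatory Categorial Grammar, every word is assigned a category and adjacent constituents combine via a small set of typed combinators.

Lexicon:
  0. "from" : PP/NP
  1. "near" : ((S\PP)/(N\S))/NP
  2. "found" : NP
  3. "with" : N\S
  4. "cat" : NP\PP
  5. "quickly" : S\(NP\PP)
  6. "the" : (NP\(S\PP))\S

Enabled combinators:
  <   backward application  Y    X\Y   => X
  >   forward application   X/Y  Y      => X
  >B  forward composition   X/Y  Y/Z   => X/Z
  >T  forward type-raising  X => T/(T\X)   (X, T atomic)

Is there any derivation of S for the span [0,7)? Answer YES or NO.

PP/NP ((S\PP)/(N\S))/NP NP N\S NP\PP S\(NP\PP) (NP\(S\PP))\S
CKY chart[0,7] = {N/(N\PP), NP/(NP\PP), PP, PP/(NP\NP), PP/(PP\PP), S/(S\PP)}; S ∉ chart

NO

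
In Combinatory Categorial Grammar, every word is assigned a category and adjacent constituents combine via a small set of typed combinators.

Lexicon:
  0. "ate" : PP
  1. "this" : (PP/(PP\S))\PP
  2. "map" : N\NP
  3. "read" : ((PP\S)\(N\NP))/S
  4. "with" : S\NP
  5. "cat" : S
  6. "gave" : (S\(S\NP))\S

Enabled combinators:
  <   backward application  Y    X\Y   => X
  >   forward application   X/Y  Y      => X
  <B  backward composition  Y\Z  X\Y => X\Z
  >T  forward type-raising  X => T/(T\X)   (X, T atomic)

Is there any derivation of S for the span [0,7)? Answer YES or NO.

NO

PP (PP/(PP\S))\PP N\NP ((PP\S)\(N\NP))/S S\NP S (S\(S\NP))\S
CKY chart[0,7] = {N/(N\PP), NP/(NP\PP), PP, PP/(PP\PP), S/(S\PP)}; S ∉ chart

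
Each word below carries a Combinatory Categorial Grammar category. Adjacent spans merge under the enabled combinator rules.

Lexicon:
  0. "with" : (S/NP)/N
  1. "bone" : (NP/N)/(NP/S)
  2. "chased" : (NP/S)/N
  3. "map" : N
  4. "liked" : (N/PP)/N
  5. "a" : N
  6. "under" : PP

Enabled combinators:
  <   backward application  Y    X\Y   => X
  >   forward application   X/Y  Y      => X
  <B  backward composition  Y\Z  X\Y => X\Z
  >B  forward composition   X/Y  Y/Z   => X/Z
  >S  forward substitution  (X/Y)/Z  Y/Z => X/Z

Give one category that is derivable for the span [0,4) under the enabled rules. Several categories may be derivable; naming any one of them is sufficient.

[0,7] S   >
  [0,6] S/PP   >B
    [0,4] S/N   >S
      [0,1] "with" : (S/NP)/N
      [1,4] NP/N   >
        [1,2] "bone" : (NP/N)/(NP/S)
        [2,4] NP/S   >
          [2,3] "chased" : (NP/S)/N
          [3,4] "map" : N
    [4,6] N/PP   >
      [4,5] "liked" : (N/PP)/N
      [5,6] "a" : N
  [6,7] "under" : PP

S/N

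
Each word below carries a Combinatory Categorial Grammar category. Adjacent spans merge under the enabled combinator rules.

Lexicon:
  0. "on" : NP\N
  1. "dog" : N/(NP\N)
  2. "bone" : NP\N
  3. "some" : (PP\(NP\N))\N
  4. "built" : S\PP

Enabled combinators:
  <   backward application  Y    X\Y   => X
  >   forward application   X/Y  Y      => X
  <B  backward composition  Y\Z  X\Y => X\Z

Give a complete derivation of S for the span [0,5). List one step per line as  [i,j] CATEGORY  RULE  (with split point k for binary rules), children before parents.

[0,5] S   <
  [0,4] PP   <
    [0,1] "on" : NP\N
    [1,4] PP\(NP\N)   <
      [1,3] N   >
        [1,2] "dog" : N/(NP\N)
        [2,3] "bone" : NP\N
      [3,4] "some" : (PP\(NP\N))\N
  [4,5] "built" : S\PP

[0,1] NP\N  lex  "on"
[1,2] N/(NP\N)  lex  "dog"
[2,3] NP\N  lex  "bone"
[1,3] N  >  k=2
[3,4] (PP\(NP\N))\N  lex  "some"
[1,4] PP\(NP\N)  <  k=3
[0,4] PP  <  k=1
[4,5] S\PP  lex  "built"
[0,5] S  <  k=4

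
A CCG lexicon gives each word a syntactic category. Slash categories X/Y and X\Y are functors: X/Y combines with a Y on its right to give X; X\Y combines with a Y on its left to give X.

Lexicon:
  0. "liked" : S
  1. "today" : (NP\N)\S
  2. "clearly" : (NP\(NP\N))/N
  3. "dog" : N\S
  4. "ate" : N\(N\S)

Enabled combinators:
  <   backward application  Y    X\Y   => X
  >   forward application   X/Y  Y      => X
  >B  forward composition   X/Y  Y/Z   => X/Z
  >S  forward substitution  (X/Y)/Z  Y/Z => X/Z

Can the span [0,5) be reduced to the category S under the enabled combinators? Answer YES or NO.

S (NP\N)\S (NP\(NP\N))/N N\S N\(N\S)
CKY chart[0,5] = {NP}; S ∉ chart

NO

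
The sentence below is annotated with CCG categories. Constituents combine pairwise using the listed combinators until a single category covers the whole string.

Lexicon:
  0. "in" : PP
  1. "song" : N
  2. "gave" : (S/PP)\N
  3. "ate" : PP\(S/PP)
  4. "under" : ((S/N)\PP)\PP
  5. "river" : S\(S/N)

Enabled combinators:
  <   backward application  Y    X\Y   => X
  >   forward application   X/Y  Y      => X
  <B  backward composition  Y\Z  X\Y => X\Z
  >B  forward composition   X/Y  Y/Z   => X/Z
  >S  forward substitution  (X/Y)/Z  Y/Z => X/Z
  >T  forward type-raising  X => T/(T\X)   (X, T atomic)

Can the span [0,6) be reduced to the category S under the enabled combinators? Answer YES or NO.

[0,6] S   >
  [0,1] S/(S\PP)   >T
    [0,1] "in" : PP
  [1,6] S\PP   <B
    [1,5] (S/N)\PP   <
      [1,4] PP   <
        [1,2] "song" : N
        [2,4] PP\N   <B
          [2,3] "gave" : (S/PP)\N
          [3,4] "ate" : PP\(S/PP)
      [4,5] "under" : ((S/N)\PP)\PP
    [5,6] "river" : S\(S/N)

YES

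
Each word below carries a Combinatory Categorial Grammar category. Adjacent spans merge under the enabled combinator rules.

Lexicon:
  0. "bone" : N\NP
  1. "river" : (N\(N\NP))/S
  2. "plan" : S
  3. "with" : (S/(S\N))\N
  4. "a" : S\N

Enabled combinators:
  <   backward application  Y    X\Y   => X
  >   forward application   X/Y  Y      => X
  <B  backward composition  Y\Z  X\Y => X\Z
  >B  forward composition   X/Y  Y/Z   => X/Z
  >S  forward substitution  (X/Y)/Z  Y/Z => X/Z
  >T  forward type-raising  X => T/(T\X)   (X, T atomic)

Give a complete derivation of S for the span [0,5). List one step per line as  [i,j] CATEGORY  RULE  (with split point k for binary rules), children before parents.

[0,5] S   >
  [0,4] S/(S\N)   <
    [0,3] N   <
      [0,1] "bone" : N\NP
      [1,3] N\(N\NP)   >
        [1,2] "river" : (N\(N\NP))/S
        [2,3] "plan" : S
    [3,4] "with" : (S/(S\N))\N
  [4,5] "a" : S\N

[0,1] N\NP  lex  "bone"
[1,2] (N\(N\NP))/S  lex  "river"
[2,3] S  lex  "plan"
[1,3] N\(N\NP)  >  k=2
[0,3] N  <  k=1
[3,4] (S/(S\N))\N  lex  "with"
[0,4] S/(S\N)  <  k=3
[4,5] S\N  lex  "a"
[0,5] S  >  k=4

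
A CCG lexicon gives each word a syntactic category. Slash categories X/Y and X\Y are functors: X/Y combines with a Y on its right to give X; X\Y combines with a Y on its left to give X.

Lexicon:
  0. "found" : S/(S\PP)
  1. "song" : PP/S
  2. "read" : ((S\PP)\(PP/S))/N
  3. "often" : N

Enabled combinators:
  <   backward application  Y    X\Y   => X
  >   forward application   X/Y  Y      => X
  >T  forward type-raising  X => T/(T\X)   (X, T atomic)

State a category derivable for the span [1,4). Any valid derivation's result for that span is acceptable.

S\PP

[0,4] S   >
  [0,1] "found" : S/(S\PP)
  [1,4] S\PP   <
    [1,2] "song" : PP/S
    [2,4] (S\PP)\(PP/S)   >
      [2,3] "read" : ((S\PP)\(PP/S))/N
      [3,4] "often" : N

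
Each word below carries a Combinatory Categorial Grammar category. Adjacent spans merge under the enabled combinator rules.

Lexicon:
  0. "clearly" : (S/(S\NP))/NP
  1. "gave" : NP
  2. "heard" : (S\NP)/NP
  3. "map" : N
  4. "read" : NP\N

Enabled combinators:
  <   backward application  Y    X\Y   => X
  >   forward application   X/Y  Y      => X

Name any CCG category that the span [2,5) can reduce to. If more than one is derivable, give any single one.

[0,5] S   >
  [0,2] S/(S\NP)   >
    [0,1] "clearly" : (S/(S\NP))/NP
    [1,2] "gave" : NP
  [2,5] S\NP   >
    [2,3] "heard" : (S\NP)/NP
    [3,5] NP   <
      [3,4] "map" : N
      [4,5] "read" : NP\N

S\NP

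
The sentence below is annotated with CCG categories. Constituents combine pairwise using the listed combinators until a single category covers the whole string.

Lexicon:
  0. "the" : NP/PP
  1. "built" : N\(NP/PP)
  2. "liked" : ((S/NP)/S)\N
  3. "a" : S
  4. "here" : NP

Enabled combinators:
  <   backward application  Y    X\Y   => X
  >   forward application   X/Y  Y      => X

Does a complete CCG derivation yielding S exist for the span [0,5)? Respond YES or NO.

[0,5] S   >
  [0,4] S/NP   >
    [0,3] (S/NP)/S   <
      [0,2] N   <
        [0,1] "the" : NP/PP
        [1,2] "built" : N\(NP/PP)
      [2,3] "liked" : ((S/NP)/S)\N
    [3,4] "a" : S
  [4,5] "here" : NP

YES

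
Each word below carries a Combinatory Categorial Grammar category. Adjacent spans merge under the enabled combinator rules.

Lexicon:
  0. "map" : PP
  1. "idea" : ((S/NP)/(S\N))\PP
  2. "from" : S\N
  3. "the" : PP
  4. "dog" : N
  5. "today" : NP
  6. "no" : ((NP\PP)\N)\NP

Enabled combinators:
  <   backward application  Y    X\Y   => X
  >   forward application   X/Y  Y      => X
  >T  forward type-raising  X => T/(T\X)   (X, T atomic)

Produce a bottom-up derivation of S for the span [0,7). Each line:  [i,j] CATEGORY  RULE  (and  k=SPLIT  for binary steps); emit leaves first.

[0,1] PP  lex  "map"
[1,2] ((S/NP)/(S\N))\PP  lex  "idea"
[0,2] (S/NP)/(S\N)  <  k=1
[2,3] S\N  lex  "from"
[0,3] S/NP  >  k=2
[3,4] PP  lex  "the"
[4,5] N  lex  "dog"
[5,6] NP  lex  "today"
[6,7] ((NP\PP)\N)\NP  lex  "no"
[5,7] (NP\PP)\N  <  k=6
[4,7] NP\PP  <  k=5
[3,7] NP  <  k=4
[0,7] S  >  k=3

[0,7] S   >
  [0,3] S/NP   >
    [0,2] (S/NP)/(S\N)   <
      [0,1] "map" : PP
      [1,2] "idea" : ((S/NP)/(S\N))\PP
    [2,3] "from" : S\N
  [3,7] NP   <
    [3,4] "the" : PP
    [4,7] NP\PP   <
      [4,5] "dog" : N
      [5,7] (NP\PP)\N   <
        [5,6] "today" : NP
        [6,7] "no" : ((NP\PP)\N)\NP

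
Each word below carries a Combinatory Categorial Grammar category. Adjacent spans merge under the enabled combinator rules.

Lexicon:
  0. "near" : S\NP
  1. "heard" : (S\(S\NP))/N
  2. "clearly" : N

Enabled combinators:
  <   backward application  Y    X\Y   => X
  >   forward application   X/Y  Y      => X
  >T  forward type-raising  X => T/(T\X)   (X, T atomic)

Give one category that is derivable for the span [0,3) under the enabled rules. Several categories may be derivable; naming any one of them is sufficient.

[0,3] S   <
  [0,1] "near" : S\NP
  [1,3] S\(S\NP)   >
    [1,2] "heard" : (S\(S\NP))/N
    [2,3] "clearly" : N

S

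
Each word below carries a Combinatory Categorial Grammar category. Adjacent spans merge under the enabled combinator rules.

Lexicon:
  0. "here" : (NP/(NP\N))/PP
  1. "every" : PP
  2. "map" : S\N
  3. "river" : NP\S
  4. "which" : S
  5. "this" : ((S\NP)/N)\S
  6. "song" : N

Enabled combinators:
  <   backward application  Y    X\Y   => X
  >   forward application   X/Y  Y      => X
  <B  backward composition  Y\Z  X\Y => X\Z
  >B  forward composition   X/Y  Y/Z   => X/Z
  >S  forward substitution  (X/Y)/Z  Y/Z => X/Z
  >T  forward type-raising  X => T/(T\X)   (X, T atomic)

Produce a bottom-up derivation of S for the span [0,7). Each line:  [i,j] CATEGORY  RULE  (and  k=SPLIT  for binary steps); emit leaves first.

[0,1] (NP/(NP\N))/PP  lex  "here"
[1,2] PP  lex  "every"
[0,2] NP/(NP\N)  >  k=1
[2,3] S\N  lex  "map"
[3,4] NP\S  lex  "river"
[2,4] NP\N  <B  k=3
[0,4] NP  >  k=2
[4,5] S  lex  "which"
[5,6] ((S\NP)/N)\S  lex  "this"
[4,6] (S\NP)/N  <  k=5
[6,7] N  lex  "song"
[4,7] S\NP  >  k=6
[0,7] S  <  k=4

[0,7] S   <
  [0,4] NP   >
    [0,2] NP/(NP\N)   >
      [0,1] "here" : (NP/(NP\N))/PP
      [1,2] "every" : PP
    [2,4] NP\N   <B
      [2,3] "map" : S\N
      [3,4] "river" : NP\S
  [4,7] S\NP   >
    [4,6] (S\NP)/N   <
      [4,5] "which" : S
      [5,6] "this" : ((S\NP)/N)\S
    [6,7] "song" : N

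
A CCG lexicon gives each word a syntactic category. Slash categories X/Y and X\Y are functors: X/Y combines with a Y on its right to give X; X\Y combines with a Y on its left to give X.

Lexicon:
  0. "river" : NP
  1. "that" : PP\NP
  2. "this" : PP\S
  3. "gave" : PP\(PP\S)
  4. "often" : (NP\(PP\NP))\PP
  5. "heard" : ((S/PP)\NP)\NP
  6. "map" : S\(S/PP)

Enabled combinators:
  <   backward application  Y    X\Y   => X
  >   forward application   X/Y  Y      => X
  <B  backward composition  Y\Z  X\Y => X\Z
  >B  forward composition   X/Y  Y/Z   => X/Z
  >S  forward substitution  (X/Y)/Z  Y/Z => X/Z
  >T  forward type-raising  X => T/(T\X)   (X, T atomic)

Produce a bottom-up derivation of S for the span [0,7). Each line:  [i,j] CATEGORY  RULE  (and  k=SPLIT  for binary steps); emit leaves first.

[0,1] NP  lex  "river"
[1,2] PP\NP  lex  "that"
[2,3] PP\S  lex  "this"
[3,4] PP\(PP\S)  lex  "gave"
[2,4] PP  <  k=3
[4,5] (NP\(PP\NP))\PP  lex  "often"
[2,5] NP\(PP\NP)  <  k=4
[1,5] NP  <  k=2
[5,6] ((S/PP)\NP)\NP  lex  "heard"
[1,6] (S/PP)\NP  <  k=5
[6,7] S\(S/PP)  lex  "map"
[1,7] S\NP  <B  k=6
[0,7] S  <  k=1

[0,7] S   <
  [0,1] "river" : NP
  [1,7] S\NP   <B
    [1,6] (S/PP)\NP   <
      [1,5] NP   <
        [1,2] "that" : PP\NP
        [2,5] NP\(PP\NP)   <
          [2,4] PP   <
            [2,3] "this" : PP\S
            [3,4] "gave" : PP\(PP\S)
          [4,5] "often" : (NP\(PP\NP))\PP
      [5,6] "heard" : ((S/PP)\NP)\NP
    [6,7] "map" : S\(S/PP)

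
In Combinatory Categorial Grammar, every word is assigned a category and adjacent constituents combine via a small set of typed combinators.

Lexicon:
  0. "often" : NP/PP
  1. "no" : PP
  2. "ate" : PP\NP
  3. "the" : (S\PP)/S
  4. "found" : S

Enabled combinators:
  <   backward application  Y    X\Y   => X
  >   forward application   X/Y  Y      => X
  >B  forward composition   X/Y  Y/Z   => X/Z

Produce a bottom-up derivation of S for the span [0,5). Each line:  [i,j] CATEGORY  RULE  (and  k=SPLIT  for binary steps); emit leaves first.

[0,1] NP/PP  lex  "often"
[1,2] PP  lex  "no"
[0,2] NP  >  k=1
[2,3] PP\NP  lex  "ate"
[0,3] PP  <  k=2
[3,4] (S\PP)/S  lex  "the"
[4,5] S  lex  "found"
[3,5] S\PP  >  k=4
[0,5] S  <  k=3

[0,5] S   <
  [0,3] PP   <
    [0,2] NP   >
      [0,1] "often" : NP/PP
      [1,2] "no" : PP
    [2,3] "ate" : PP\NP
  [3,5] S\PP   >
    [3,4] "the" : (S\PP)/S
    [4,5] "found" : S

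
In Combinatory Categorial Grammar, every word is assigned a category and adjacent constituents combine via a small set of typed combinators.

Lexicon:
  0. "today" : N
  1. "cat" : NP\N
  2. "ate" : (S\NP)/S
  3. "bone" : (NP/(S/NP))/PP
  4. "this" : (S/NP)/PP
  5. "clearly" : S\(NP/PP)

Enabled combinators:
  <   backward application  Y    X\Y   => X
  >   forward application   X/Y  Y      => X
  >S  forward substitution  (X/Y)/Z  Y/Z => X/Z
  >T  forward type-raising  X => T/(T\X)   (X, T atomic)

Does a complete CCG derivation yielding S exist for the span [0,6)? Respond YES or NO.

YES

[0,6] S   <
  [0,2] NP   <
    [0,1] "today" : N
    [1,2] "cat" : NP\N
  [2,6] S\NP   >
    [2,3] "ate" : (S\NP)/S
    [3,6] S   <
      [3,5] NP/PP   >S
        [3,4] "bone" : (NP/(S/NP))/PP
        [4,5] "this" : (S/NP)/PP
      [5,6] "clearly" : S\(NP/PP)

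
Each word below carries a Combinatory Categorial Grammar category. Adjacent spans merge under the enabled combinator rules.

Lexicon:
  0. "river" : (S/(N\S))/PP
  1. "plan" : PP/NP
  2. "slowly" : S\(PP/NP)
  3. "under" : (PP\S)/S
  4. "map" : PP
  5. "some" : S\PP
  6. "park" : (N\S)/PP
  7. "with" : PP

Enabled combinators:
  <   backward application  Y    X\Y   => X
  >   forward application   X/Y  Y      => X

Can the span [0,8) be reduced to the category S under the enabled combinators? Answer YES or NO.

[0,8] S   >
  [0,6] S/(N\S)   >
    [0,1] "river" : (S/(N\S))/PP
    [1,6] PP   <
      [1,3] S   <
        [1,2] "plan" : PP/NP
        [2,3] "slowly" : S\(PP/NP)
      [3,6] PP\S   >
        [3,4] "under" : (PP\S)/S
        [4,6] S   <
          [4,5] "map" : PP
          [5,6] "some" : S\PP
  [6,8] N\S   >
    [6,7] "park" : (N\S)/PP
    [7,8] "with" : PP

YES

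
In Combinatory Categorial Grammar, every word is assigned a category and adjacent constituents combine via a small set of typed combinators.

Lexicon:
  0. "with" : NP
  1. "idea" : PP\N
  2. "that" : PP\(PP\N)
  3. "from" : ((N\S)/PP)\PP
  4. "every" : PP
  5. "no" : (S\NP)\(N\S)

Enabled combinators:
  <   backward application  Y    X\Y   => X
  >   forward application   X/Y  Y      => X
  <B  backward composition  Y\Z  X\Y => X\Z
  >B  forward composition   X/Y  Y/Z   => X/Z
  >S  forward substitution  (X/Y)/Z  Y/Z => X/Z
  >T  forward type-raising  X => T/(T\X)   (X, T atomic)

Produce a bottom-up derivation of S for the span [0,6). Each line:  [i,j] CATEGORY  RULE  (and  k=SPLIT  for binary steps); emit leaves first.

[0,1] NP  lex  "with"
[0,1] S/(S\NP)  >T
[1,2] PP\N  lex  "idea"
[2,3] PP\(PP\N)  lex  "that"
[1,3] PP  <  k=2
[3,4] ((N\S)/PP)\PP  lex  "from"
[1,4] (N\S)/PP  <  k=3
[4,5] PP  lex  "every"
[1,5] N\S  >  k=4
[5,6] (S\NP)\(N\S)  lex  "no"
[1,6] S\NP  <  k=5
[0,6] S  >  k=1

[0,6] S   >
  [0,1] S/(S\NP)   >T
    [0,1] "with" : NP
  [1,6] S\NP   <
    [1,5] N\S   >
      [1,4] (N\S)/PP   <
        [1,3] PP   <
          [1,2] "idea" : PP\N
          [2,3] "that" : PP\(PP\N)
        [3,4] "from" : ((N\S)/PP)\PP
      [4,5] "every" : PP
    [5,6] "no" : (S\NP)\(N\S)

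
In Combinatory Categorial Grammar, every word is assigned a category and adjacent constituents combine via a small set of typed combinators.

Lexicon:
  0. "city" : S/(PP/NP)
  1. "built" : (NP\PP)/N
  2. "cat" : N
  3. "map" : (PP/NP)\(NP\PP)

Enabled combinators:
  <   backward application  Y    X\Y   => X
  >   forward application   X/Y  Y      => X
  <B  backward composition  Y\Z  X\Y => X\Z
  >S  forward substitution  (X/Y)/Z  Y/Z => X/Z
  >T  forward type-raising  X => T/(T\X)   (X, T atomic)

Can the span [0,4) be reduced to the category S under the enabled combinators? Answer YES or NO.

[0,4] S   >
  [0,1] "city" : S/(PP/NP)
  [1,4] PP/NP   <
    [1,3] NP\PP   >
      [1,2] "built" : (NP\PP)/N
      [2,3] "cat" : N
    [3,4] "map" : (PP/NP)\(NP\PP)

YES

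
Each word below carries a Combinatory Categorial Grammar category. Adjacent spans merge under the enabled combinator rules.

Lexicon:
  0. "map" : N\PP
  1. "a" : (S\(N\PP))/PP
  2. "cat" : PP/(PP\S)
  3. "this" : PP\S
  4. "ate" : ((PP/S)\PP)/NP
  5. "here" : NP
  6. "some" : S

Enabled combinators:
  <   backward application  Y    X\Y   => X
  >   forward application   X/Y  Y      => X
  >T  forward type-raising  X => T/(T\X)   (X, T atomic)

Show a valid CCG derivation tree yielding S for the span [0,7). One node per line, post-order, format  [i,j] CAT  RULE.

[0,1] N\PP  lex  "map"
[1,2] (S\(N\PP))/PP  lex  "a"
[2,3] PP/(PP\S)  lex  "cat"
[3,4] PP\S  lex  "this"
[2,4] PP  >  k=3
[4,5] ((PP/S)\PP)/NP  lex  "ate"
[5,6] NP  lex  "here"
[4,6] (PP/S)\PP  >  k=5
[2,6] PP/S  <  k=4
[6,7] S  lex  "some"
[2,7] PP  >  k=6
[1,7] S\(N\PP)  >  k=2
[0,7] S  <  k=1

[0,7] S   <
  [0,1] "map" : N\PP
  [1,7] S\(N\PP)   >
    [1,2] "a" : (S\(N\PP))/PP
    [2,7] PP   >
      [2,6] PP/S   <
        [2,4] PP   >
          [2,3] "cat" : PP/(PP\S)
          [3,4] "this" : PP\S
        [4,6] (PP/S)\PP   >
          [4,5] "ate" : ((PP/S)\PP)/NP
          [5,6] "here" : NP
      [6,7] "some" : S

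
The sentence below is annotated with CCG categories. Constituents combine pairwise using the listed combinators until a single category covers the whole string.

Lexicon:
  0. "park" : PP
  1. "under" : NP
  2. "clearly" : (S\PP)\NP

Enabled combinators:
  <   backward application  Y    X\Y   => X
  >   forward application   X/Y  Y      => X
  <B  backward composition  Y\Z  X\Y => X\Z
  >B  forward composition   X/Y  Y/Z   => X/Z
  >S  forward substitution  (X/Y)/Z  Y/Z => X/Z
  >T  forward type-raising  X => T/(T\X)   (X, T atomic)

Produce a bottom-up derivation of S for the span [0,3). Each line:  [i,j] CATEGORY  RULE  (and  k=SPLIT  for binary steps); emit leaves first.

[0,1] PP  lex  "park"
[1,2] NP  lex  "under"
[2,3] (S\PP)\NP  lex  "clearly"
[1,3] S\PP  <  k=2
[0,3] S  <  k=1

[0,3] S   <
  [0,1] "park" : PP
  [1,3] S\PP   <
    [1,2] "under" : NP
    [2,3] "clearly" : (S\PP)\NP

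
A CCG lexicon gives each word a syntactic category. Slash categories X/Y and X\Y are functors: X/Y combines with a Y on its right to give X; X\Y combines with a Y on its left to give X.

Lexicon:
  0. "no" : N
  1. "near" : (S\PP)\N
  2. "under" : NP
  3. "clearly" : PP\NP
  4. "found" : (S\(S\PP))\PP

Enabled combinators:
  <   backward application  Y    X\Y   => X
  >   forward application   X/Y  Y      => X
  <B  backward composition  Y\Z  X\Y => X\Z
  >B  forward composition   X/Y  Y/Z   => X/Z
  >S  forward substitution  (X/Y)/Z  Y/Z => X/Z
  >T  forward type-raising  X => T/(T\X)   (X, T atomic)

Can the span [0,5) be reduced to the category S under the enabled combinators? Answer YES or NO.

YES

[0,5] S   <
  [0,2] S\PP   <
    [0,1] "no" : N
    [1,2] "near" : (S\PP)\N
  [2,5] S\(S\PP)   <
    [2,4] PP   >
      [2,3] PP/(PP\NP)   >T
        [2,3] "under" : NP
      [3,4] "clearly" : PP\NP
    [4,5] "found" : (S\(S\PP))\PP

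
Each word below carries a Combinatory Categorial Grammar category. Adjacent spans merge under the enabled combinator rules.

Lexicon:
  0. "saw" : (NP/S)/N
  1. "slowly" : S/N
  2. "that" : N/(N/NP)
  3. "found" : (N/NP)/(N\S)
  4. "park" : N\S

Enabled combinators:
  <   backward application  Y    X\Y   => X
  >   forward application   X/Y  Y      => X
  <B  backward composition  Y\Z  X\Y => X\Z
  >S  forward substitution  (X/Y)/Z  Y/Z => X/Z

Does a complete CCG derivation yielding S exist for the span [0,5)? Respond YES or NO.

(NP/S)/N S/N N/(N/NP) (N/NP)/(N\S) N\S
CKY chart[0,5] = {NP}; S ∉ chart

NO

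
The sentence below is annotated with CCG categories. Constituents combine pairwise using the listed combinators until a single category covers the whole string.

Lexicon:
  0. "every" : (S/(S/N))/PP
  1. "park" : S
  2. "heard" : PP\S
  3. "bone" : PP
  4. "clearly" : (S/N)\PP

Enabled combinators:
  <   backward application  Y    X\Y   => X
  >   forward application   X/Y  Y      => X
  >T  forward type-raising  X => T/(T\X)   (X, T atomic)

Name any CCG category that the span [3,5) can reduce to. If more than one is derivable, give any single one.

[0,5] S   >
  [0,3] S/(S/N)   >
    [0,1] "every" : (S/(S/N))/PP
    [1,3] PP   <
      [1,2] "park" : S
      [2,3] "heard" : PP\S
  [3,5] S/N   <
    [3,4] "bone" : PP
    [4,5] "clearly" : (S/N)\PP

S/N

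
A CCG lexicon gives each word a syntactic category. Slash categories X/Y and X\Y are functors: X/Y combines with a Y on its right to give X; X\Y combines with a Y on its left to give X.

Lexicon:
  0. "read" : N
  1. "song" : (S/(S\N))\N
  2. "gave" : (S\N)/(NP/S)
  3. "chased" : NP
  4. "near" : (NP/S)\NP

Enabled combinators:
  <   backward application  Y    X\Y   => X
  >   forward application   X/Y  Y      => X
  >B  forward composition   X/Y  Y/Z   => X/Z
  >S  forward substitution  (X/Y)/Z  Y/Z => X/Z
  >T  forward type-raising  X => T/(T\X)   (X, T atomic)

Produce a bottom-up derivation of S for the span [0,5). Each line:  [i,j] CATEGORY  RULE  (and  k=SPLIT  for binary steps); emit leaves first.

[0,1] N  lex  "read"
[1,2] (S/(S\N))\N  lex  "song"
[0,2] S/(S\N)  <  k=1
[2,3] (S\N)/(NP/S)  lex  "gave"
[3,4] NP  lex  "chased"
[4,5] (NP/S)\NP  lex  "near"
[3,5] NP/S  <  k=4
[2,5] S\N  >  k=3
[0,5] S  >  k=2

[0,5] S   >
  [0,2] S/(S\N)   <
    [0,1] "read" : N
    [1,2] "song" : (S/(S\N))\N
  [2,5] S\N   >
    [2,3] "gave" : (S\N)/(NP/S)
    [3,5] NP/S   <
      [3,4] "chased" : NP
      [4,5] "near" : (NP/S)\NP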